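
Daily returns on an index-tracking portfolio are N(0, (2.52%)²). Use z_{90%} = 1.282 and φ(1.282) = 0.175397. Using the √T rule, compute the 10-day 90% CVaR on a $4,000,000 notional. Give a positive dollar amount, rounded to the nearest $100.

$559,100

σ_{10d} = 2.52% × √10 = 7.969%.
ES multiplier = φ(z)/(1−α) = 0.175397/0.1 = 1.754.
ES = 7.969% × 1.754 = 13.978%; on $4,000,000: $559,120.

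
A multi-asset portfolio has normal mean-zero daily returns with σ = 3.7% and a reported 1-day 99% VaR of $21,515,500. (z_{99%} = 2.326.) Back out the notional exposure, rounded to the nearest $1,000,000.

$250,000,000

VaR as a fraction of value: z·σ = 2.326 × 3.7% = 8.6062%.
Position = $21,515,500 / 0.086062 = $250,000,000.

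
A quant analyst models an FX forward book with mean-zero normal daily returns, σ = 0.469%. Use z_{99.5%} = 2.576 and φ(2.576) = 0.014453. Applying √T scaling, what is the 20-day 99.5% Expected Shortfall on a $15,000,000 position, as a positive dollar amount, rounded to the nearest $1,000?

σ_{20d} = 0.469% × √20 = 2.097%.
ES multiplier = φ(z)/(1−α) = 0.014453/0.005 = 2.891.
ES = 2.097% × 2.891 = 6.062%; on $15,000,000: $909,300.

$909,000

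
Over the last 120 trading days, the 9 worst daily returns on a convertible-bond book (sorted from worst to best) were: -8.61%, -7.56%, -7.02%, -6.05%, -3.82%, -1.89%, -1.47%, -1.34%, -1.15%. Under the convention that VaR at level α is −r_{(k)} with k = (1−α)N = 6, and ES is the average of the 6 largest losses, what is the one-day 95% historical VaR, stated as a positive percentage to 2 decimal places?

k = 6; the 6th lowest return is -1.89%, so VaR = 1.89%.

1.89%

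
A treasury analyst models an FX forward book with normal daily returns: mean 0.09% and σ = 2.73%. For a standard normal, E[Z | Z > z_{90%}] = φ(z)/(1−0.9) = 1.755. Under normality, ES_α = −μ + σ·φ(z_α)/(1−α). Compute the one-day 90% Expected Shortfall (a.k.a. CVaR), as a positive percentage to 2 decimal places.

4.70%

ES = −(0.09%) + 2.73% × 1.755 = 4.701%.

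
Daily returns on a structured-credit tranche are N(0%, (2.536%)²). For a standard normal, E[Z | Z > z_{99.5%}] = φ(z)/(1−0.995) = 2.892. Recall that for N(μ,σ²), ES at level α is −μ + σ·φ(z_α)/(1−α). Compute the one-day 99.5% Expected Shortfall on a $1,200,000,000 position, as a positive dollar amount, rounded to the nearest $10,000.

$88,010,000

ES = 2.536% × 2.892 = 7.334%.
On $1,200,000,000: 0.07334 × $1,200,000,000 = $88,008,000.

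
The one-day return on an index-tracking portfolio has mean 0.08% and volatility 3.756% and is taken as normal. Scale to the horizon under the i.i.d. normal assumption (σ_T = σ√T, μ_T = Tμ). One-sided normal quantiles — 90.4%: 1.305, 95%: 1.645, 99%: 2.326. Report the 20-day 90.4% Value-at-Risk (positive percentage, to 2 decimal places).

20.32%

σ_{20d} = 3.756% × √20 = 16.797%; μ_{20d} = 20 × 0.08% = 1.600%.
VaR = −(1.600%) + 1.305 × 16.797% = 20.320%.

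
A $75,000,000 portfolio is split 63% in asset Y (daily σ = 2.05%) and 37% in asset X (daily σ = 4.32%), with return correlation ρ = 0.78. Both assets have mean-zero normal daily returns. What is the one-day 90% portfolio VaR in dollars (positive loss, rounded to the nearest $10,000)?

σ_p² = 0.63²·2.05² + 0.37²·4.32² + 2·0.78·0.63·0.37·2.05·4.32 = 7.4432 (%²).
σ_p = √7.4432 = 2.728%.
At 90%, z = 1.282.
VaR = 1.282 × 2.728% = 3.497%; on $75,000,000 that is $2,622,750.

$2,620,000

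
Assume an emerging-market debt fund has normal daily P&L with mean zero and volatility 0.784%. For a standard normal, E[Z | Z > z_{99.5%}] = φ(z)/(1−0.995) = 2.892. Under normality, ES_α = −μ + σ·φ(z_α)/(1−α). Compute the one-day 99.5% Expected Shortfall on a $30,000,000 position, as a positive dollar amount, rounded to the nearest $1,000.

$680,000

ES = 0.784% × 2.892 = 2.267%.
On $30,000,000: 0.02267 × $30,000,000 = $680,100.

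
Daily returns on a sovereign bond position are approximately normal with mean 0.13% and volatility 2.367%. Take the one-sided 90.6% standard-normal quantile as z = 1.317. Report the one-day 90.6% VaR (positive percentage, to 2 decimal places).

2.99%

VaR = −μ + z·σ = −(0.13%) + 1.317 × 2.367% = 2.987%.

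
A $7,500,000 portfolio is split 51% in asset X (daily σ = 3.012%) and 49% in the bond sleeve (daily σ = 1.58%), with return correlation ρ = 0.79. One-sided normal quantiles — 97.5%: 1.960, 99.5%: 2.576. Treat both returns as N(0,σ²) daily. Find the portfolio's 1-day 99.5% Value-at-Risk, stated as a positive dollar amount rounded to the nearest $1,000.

σ_p² = 0.51²·3.012² + 0.49²·1.58² + 2·0.79·0.51·0.49·3.012·1.58 = 4.8381 (%²).
σ_p = √4.8381 = 2.200%.
VaR = 2.576 × 2.200% = 5.667%; on $7,500,000 that is $425,025.

$425,000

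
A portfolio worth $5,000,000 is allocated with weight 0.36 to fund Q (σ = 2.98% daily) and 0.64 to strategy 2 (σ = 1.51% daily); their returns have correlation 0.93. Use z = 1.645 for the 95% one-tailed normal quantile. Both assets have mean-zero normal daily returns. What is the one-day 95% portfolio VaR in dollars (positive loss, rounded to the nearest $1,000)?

$165,000

σ_p² = 0.36²·2.98² + 0.64²·1.51² + 2·0.93·0.36·0.64·2.98·1.51 = 4.0132 (%²).
σ_p = √4.0132 = 2.003%.
VaR = 1.645 × 2.003% = 3.295%; on $5,000,000 that is $164,750.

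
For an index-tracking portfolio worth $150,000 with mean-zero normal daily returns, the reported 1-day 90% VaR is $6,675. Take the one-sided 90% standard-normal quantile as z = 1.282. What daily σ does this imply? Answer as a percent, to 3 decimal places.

3.471%

VaR as a fraction: $6,675 / $150,000 = 4.450%.
σ = VaR / z = 4.450% / 1.282 = 3.471%.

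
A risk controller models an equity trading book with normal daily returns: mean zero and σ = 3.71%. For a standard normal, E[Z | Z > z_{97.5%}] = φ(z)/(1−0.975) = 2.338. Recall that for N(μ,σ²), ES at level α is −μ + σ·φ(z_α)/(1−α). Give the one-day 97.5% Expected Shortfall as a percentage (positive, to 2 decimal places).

8.67%

ES = 3.71% × 2.338 = 8.674%.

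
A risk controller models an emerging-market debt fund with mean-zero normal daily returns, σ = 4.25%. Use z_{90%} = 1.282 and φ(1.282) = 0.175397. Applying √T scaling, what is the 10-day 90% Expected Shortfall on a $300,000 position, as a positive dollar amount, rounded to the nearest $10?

$70,720

σ_{10d} = 4.25% × √10 = 13.440%.
ES multiplier = φ(z)/(1−α) = 0.175397/0.1 = 1.754.
ES = 13.440% × 1.754 = 23.574%; on $300,000: $70,722.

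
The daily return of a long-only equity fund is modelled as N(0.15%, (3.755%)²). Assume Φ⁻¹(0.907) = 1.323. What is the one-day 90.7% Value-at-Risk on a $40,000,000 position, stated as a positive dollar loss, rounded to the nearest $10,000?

VaR = −μ + z·σ = −(0.15%) + 1.323 × 3.755% = 4.818%.
On $40,000,000: 0.04818 × $40,000,000 = $1,927,200.

$1,930,000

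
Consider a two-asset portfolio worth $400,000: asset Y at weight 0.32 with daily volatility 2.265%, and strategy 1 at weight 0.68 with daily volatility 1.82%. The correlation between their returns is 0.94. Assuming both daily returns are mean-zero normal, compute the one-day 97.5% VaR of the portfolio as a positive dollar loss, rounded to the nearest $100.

σ_p² = 0.32²·2.265² + 0.68²·1.82² + 2·0.94·0.32·0.68·2.265·1.82 = 3.7434 (%²).
σ_p = √3.7434 = 1.935%.
At 97.5%, z = 1.960.
VaR = 1.960 × 1.935% = 3.793%; on $400,000 that is $15,172.

$15,200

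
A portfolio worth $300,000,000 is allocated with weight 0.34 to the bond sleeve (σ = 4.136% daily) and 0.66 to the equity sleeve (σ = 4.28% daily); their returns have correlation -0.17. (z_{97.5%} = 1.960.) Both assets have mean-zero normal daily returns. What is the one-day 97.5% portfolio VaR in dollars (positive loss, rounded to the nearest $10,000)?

$17,250,000

σ_p² = 0.34²·4.136² + 0.66²·4.28² + 2·-0.17·0.34·0.66·4.136·4.28 = 8.6064 (%²).
σ_p = √8.6064 = 2.934%.
VaR = 1.960 × 2.934% = 5.751%; on $300,000,000 that is $17,253,000.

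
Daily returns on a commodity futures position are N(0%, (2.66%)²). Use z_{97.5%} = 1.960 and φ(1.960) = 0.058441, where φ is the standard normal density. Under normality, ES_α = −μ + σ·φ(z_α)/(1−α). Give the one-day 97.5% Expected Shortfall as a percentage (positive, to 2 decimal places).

6.22%

Tail multiplier: φ(z)/(1−α) = 0.058441 / 0.025 = 2.338.
ES = 2.66% × 2.338 = 6.219%.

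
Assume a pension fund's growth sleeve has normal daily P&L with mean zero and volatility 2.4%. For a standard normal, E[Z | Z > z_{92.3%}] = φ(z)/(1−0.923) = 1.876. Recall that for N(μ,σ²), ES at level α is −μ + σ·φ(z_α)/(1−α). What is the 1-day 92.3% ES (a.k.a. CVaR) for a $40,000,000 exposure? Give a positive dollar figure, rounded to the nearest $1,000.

ES = 2.4% × 1.876 = 4.502%.
On $40,000,000: 0.04502 × $40,000,000 = $1,800,800.

$1,801,000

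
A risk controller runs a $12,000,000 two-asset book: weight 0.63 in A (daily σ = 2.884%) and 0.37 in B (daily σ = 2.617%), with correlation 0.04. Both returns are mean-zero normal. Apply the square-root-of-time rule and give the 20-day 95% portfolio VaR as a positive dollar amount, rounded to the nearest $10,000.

$1,850,000

σ_p = √(0.63²·2.884² + 0.37²·2.617² + 2·0.04·0.63·0.37·2.884·2.617) = 2.093%.
σ_{20d} = 2.093% × √20 = 9.360%.
z(95%) = 1.645.
VaR = 1.645 × 9.360% = 15.397%; on $12,000,000 that is $1,847,640.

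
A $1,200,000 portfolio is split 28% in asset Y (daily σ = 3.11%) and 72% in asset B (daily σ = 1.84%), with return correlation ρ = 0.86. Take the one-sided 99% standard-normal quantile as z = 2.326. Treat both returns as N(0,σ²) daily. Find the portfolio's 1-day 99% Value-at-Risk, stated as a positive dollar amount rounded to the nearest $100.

σ_p² = 0.28²·3.11² + 0.72²·1.84² + 2·0.86·0.28·0.72·3.11·1.84 = 4.4976 (%²).
σ_p = √4.4976 = 2.121%.
VaR = 2.326 × 2.121% = 4.933%; on $1,200,000 that is $59,196.

$59,200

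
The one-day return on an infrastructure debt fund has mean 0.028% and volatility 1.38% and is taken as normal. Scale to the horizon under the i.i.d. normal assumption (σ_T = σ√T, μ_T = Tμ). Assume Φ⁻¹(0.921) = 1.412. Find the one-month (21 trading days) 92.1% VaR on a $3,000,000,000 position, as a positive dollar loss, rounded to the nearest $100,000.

$250,200,000

σ_{21d} = 1.38% × √21 = 6.324%; μ_{21d} = 21 × 0.028% = 0.588%.
VaR = −(0.588%) + 1.412 × 6.324% = 8.341%.
On $3,000,000,000: 0.08341 × $3,000,000,000 = $250,230,000.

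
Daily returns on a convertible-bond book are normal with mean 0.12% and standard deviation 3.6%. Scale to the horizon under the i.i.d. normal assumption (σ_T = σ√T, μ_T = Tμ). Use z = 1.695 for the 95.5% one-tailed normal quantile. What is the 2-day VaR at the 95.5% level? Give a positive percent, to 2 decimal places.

σ_{2d} = 3.6% × √2 = 5.091%; μ_{2d} = 2 × 0.12% = 0.240%.
VaR = −(0.240%) + 1.695 × 5.091% = 8.389%.

8.39%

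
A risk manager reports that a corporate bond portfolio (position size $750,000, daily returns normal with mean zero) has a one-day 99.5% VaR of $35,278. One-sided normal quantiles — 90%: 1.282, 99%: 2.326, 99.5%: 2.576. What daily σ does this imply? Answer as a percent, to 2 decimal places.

VaR as a fraction: $35,278 / $750,000 = 4.704%.
σ = VaR / z = 4.704% / 2.576 = 1.826%.

1.83%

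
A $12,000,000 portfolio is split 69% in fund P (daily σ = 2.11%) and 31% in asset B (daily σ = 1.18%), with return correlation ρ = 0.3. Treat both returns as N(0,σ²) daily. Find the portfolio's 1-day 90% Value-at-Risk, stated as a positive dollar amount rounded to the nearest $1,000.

$247,000

σ_p² = 0.69²·2.11² + 0.31²·1.18² + 2·0.3·0.69·0.31·2.11·1.18 = 2.5730 (%²).
σ_p = √2.5730 = 1.604%.
At 90%, z = 1.282.
VaR = 1.282 × 1.604% = 2.056%; on $12,000,000 that is $246,720.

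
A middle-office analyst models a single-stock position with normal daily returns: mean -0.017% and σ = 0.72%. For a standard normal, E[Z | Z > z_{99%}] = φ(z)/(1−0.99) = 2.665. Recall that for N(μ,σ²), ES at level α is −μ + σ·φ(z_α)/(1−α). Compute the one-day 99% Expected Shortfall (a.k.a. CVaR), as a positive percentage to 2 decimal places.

1.94%

ES = −(-0.017%) + 0.72% × 2.665 = 1.936%.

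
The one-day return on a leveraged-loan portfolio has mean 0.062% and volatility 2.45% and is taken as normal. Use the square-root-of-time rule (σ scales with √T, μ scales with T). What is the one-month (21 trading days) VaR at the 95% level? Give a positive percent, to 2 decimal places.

At 95%, z = 1.645.
σ_{21d} = 2.45% × √21 = 11.227%; μ_{21d} = 21 × 0.062% = 1.302%.
VaR = −(1.302%) + 1.645 × 11.227% = 17.166%.

17.17%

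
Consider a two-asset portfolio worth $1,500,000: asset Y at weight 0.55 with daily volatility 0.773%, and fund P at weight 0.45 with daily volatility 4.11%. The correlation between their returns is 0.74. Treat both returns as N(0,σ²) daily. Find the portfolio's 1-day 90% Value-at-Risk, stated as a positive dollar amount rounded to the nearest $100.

$42,000

σ_p² = 0.55²·0.773² + 0.45²·4.11² + 2·0.74·0.55·0.45·0.773·4.11 = 4.7651 (%²).
σ_p = √4.7651 = 2.183%.
At 90%, z = 1.282.
VaR = 1.282 × 2.183% = 2.799%; on $1,500,000 that is $41,985.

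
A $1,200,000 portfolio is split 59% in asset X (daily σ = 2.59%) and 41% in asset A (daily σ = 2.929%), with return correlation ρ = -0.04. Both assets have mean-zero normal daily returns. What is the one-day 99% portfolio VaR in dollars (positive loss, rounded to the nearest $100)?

σ_p² = 0.59²·2.59² + 0.41²·2.929² + 2·-0.04·0.59·0.41·2.59·2.929 = 3.6304 (%²).
σ_p = √3.6304 = 1.905%.
At 99%, z = 2.326.
VaR = 2.326 × 1.905% = 4.431%; on $1,200,000 that is $53,172.

$53,200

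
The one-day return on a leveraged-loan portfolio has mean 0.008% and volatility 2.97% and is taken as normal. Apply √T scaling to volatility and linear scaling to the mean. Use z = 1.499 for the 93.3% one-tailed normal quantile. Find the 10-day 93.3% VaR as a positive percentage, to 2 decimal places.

14.00%

σ_{10d} = 2.97% × √10 = 9.392%; μ_{10d} = 10 × 0.008% = 0.080%.
VaR = −(0.080%) + 1.499 × 9.392% = 13.999%.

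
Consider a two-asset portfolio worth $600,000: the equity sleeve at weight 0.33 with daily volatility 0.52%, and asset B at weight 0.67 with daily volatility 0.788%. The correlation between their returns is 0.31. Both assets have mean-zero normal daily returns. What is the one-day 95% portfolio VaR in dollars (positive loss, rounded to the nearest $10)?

σ_p² = 0.33²·0.52² + 0.67²·0.788² + 2·0.31·0.33·0.67·0.52·0.788 = 0.3644 (%²).
σ_p = √0.3644 = 0.604%.
At 95%, z = 1.645.
VaR = 1.645 × 0.604% = 0.994%; on $600,000 that is $5,964.

$5,960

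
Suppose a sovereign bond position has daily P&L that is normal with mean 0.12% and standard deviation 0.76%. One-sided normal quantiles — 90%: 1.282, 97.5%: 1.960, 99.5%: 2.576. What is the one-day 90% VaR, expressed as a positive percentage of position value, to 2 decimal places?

0.85%

VaR = −μ + z·σ = −(0.12%) + 1.282 × 0.76% = 0.854%.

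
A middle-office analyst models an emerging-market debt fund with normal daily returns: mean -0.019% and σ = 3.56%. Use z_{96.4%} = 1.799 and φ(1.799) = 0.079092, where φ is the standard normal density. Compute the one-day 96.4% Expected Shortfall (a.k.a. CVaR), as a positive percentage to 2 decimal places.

Tail multiplier: φ(z)/(1−α) = 0.079092 / 0.036 = 2.197.
ES = −(-0.019%) + 3.56% × 2.197 = 7.840%.

7.84%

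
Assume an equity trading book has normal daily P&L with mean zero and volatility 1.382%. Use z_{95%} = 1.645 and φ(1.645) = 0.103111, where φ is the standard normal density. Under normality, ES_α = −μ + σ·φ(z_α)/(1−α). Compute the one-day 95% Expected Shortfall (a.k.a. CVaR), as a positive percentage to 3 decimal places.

2.850%

Tail multiplier: φ(z)/(1−α) = 0.103111 / 0.05 = 2.062.
ES = 1.382% × 2.062 = 2.850%.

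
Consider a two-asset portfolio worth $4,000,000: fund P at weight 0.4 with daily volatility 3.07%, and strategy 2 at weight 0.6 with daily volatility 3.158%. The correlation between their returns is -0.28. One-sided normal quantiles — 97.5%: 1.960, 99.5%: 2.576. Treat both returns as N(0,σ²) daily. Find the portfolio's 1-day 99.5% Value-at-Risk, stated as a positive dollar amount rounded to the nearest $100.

$200,700

σ_p² = 0.4²·3.07² + 0.6²·3.158² + 2·-0.28·0.4·0.6·3.07·3.158 = 3.7952 (%²).
σ_p = √3.7952 = 1.948%.
VaR = 2.576 × 1.948% = 5.018%; on $4,000,000 that is $200,720.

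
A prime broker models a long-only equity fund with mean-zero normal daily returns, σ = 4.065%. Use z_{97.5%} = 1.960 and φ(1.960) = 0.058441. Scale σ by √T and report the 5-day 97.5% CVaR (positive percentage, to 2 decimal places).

21.25%

σ_{5d} = 4.065% × √5 = 9.090%.
ES multiplier = φ(z)/(1−α) = 0.058441/0.025 = 2.338.
ES = 9.090% × 2.338 = 21.252%.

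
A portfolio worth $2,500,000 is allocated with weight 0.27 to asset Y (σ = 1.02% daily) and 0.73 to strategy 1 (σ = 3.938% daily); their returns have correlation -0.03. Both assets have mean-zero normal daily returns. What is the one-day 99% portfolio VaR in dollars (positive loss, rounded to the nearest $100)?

$167,500

σ_p² = 0.27²·1.02² + 0.73²·3.938² + 2·-0.03·0.27·0.73·1.02·3.938 = 8.2925 (%²).
σ_p = √8.2925 = 2.880%.
At 99%, z = 2.326.
VaR = 2.326 × 2.880% = 6.699%; on $2,500,000 that is $167,475.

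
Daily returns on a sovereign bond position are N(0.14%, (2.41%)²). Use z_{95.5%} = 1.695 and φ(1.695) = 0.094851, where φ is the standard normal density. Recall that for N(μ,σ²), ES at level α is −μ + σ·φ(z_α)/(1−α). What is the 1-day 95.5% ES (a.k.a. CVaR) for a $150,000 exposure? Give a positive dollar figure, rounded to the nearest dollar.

Tail multiplier: φ(z)/(1−α) = 0.094851 / 0.045 = 2.108.
ES = −(0.14%) + 2.41% × 2.108 = 4.940%.
On $150,000: 0.04940 × $150,000 = $7,410.

$7,410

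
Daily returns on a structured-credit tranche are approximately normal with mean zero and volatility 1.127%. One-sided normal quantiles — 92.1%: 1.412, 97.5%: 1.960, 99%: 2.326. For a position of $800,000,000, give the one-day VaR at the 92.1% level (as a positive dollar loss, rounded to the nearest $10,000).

$12,730,000

VaR = z·σ = 1.412 × 1.127% = 1.591%.
On $800,000,000: 0.01591 × $800,000,000 = $12,728,000.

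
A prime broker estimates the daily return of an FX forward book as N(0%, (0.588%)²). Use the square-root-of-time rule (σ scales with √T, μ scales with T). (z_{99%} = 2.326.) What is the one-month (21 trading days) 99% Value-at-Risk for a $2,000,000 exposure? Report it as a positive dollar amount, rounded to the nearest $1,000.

$125,000

σ_{21d} = 0.588% × √21 = 2.695%.
VaR = 2.326 × 2.695% = 6.269%.
On $2,000,000: 0.06269 × $2,000,000 = $125,380.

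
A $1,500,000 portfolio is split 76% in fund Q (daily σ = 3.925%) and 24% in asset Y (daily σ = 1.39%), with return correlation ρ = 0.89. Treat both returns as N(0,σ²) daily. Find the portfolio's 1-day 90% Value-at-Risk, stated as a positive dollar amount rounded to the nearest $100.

σ_p² = 0.76²·3.925² + 0.24²·1.39² + 2·0.89·0.76·0.24·3.925·1.39 = 10.7809 (%²).
σ_p = √10.7809 = 3.283%.
At 90%, z = 1.282.
VaR = 1.282 × 3.283% = 4.209%; on $1,500,000 that is $63,135.

$63,100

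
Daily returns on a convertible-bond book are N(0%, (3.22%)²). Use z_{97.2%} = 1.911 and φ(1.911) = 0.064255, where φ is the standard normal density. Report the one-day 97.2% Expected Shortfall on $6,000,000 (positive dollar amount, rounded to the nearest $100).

Tail multiplier: φ(z)/(1−α) = 0.064255 / 0.028 = 2.295.
ES = 3.22% × 2.295 = 7.390%.
On $6,000,000: 0.07390 × $6,000,000 = $443,400.

$443,400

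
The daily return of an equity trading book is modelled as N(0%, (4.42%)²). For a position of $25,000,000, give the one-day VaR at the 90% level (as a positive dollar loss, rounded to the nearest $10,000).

At 90% one-sided, z = 1.282.
VaR = z·σ = 1.282 × 4.42% = 5.666%.
On $25,000,000: 0.05666 × $25,000,000 = $1,416,500.

$1,420,000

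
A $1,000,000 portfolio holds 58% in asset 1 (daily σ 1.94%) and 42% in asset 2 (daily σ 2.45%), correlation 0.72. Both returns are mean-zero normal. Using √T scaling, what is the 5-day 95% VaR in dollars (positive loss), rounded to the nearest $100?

σ_p = √(0.58²·1.94² + 0.42²·2.45² + 2·0.72·0.58·0.42·1.94·2.45) = 1.998%.
σ_{5d} = 1.998% × √5 = 4.468%.
z(95%) = 1.645.
VaR = 1.645 × 4.468% = 7.350%; on $1,000,000 that is $73,500.

$73,500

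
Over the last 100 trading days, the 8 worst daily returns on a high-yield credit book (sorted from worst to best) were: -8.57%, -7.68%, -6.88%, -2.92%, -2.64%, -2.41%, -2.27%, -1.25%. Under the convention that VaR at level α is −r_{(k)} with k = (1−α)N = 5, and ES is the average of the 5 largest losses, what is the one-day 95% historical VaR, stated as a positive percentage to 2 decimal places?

2.64%

k = 5; the 5th lowest return is -2.64%, so VaR = 2.64%.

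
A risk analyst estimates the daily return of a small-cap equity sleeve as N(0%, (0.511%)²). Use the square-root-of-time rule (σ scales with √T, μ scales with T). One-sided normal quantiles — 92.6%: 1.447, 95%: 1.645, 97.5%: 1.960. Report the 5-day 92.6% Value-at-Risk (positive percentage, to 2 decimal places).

σ_{5d} = 0.511% × √5 = 1.143%.
VaR = 1.447 × 1.143% = 1.654%.

1.65%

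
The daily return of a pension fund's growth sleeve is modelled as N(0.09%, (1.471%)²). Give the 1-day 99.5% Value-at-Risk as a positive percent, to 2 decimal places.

At 99.5% one-sided, z = 2.576.
VaR = −μ + z·σ = −(0.09%) + 2.576 × 1.471% = 3.699%.

3.70%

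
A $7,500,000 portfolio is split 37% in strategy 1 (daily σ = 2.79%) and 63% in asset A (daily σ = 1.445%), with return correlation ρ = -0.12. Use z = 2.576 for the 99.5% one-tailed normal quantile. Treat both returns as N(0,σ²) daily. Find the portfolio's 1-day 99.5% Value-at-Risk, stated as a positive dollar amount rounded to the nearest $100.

$249,600

σ_p² = 0.37²·2.79² + 0.63²·1.445² + 2·-0.12·0.37·0.63·2.79·1.445 = 1.6688 (%²).
σ_p = √1.6688 = 1.292%.
VaR = 2.576 × 1.292% = 3.328%; on $7,500,000 that is $249,600.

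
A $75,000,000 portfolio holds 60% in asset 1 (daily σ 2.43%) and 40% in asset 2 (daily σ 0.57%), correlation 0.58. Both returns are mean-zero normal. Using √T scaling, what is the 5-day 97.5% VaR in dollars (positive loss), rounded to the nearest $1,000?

σ_p = √(0.6²·2.43² + 0.4²·0.57² + 2·0.58·0.6·0.4·2.43·0.57) = 1.601%.
σ_{5d} = 1.601% × √5 = 3.580%.
z(97.5%) = 1.960.
VaR = 1.960 × 3.580% = 7.017%; on $75,000,000 that is $5,262,750.

$5,263,000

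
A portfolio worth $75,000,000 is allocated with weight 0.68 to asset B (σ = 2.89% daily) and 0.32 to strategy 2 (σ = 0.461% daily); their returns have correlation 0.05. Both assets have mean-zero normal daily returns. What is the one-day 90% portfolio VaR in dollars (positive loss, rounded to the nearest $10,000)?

σ_p² = 0.68²·2.89² + 0.32²·0.461² + 2·0.05·0.68·0.32·2.89·0.461 = 3.9128 (%²).
σ_p = √3.9128 = 1.978%.
At 90%, z = 1.282.
VaR = 1.282 × 1.978% = 2.536%; on $75,000,000 that is $1,902,000.

$1,900,000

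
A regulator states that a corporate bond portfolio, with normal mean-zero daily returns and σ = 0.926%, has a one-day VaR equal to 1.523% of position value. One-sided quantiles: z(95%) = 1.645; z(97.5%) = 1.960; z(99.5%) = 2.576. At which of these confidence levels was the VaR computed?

Implied z = VaR/σ = 1.523 / 0.926 = 1.645.
This matches z(95%) = 1.645.

95%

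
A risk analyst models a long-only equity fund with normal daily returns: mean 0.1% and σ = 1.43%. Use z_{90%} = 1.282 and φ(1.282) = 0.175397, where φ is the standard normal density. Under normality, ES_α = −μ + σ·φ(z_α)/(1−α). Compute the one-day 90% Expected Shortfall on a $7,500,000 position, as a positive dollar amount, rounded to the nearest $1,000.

$181,000

Tail multiplier: φ(z)/(1−α) = 0.175397 / 0.1 = 1.754.
ES = −(0.1%) + 1.43% × 1.754 = 2.408%.
On $7,500,000: 0.02408 × $7,500,000 = $180,600.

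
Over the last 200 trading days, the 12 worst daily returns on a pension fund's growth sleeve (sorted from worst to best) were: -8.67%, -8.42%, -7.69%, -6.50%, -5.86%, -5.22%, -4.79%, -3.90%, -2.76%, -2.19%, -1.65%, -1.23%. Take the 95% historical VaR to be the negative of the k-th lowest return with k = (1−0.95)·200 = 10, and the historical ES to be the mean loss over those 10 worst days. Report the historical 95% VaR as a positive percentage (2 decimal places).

2.19%

k = 10; the 10th lowest return is -2.19%, so VaR = 2.19%.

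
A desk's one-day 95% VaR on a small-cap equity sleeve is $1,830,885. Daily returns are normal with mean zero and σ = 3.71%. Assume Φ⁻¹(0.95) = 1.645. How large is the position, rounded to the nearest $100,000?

VaR as a fraction of value: z·σ = 1.645 × 3.71% = 6.10295%.
Position = $1,830,885 / 0.0610295 = $30,000,000.

$30,000,000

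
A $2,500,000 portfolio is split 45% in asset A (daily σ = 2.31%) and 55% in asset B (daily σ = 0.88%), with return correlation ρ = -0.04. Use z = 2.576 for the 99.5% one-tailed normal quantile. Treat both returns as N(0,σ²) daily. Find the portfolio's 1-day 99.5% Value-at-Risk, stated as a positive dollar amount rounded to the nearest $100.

$72,700

σ_p² = 0.45²·2.31² + 0.55²·0.88² + 2·-0.04·0.45·0.55·2.31·0.88 = 1.2746 (%²).
σ_p = √1.2746 = 1.129%.
VaR = 2.576 × 1.129% = 2.908%; on $2,500,000 that is $72,700.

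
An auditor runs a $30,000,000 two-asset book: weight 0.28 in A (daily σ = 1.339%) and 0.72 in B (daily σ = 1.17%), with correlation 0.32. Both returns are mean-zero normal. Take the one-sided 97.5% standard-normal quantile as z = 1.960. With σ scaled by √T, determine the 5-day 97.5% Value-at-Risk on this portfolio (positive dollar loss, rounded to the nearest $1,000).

$1,349,000

σ_p = √(0.28²·1.339² + 0.72²·1.17² + 2·0.32·0.28·0.72·1.339·1.17) = 1.026%.
σ_{5d} = 1.026% × √5 = 2.294%.
VaR = 1.960 × 2.294% = 4.496%; on $30,000,000 that is $1,348,800.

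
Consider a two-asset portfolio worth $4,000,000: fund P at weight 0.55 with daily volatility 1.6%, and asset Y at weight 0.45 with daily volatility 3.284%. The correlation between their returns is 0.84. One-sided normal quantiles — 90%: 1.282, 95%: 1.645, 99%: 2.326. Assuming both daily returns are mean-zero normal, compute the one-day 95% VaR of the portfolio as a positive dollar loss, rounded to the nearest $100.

$149,200

σ_p² = 0.55²·1.6² + 0.45²·3.284² + 2·0.84·0.55·0.45·1.6·3.284 = 5.1431 (%²).
σ_p = √5.1431 = 2.268%.
VaR = 1.645 × 2.268% = 3.731%; on $4,000,000 that is $149,240.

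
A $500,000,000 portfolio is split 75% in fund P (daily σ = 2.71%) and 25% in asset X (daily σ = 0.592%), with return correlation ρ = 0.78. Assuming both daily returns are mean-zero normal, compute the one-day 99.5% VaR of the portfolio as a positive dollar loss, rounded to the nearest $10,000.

σ_p² = 0.75²·2.71² + 0.25²·0.592² + 2·0.78·0.75·0.25·2.71·0.592 = 4.6222 (%²).
σ_p = √4.6222 = 2.150%.
At 99.5%, z = 2.576.
VaR = 2.576 × 2.150% = 5.538%; on $500,000,000 that is $27,690,000.

$27,690,000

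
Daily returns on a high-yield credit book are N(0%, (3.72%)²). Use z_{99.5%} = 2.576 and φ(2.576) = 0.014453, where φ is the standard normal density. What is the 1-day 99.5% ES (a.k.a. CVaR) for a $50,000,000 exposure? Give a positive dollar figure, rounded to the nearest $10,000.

$5,380,000

Tail multiplier: φ(z)/(1−α) = 0.014453 / 0.005 = 2.891.
ES = 3.72% × 2.891 = 10.755%.
On $50,000,000: 0.10755 × $50,000,000 = $5,377,500.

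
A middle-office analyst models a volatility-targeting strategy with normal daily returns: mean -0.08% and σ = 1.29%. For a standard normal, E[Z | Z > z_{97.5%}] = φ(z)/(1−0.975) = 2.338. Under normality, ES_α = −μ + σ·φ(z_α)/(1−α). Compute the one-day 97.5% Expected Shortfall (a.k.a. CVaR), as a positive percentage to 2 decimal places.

ES = −(-0.08%) + 1.29% × 2.338 = 3.096%.

3.10%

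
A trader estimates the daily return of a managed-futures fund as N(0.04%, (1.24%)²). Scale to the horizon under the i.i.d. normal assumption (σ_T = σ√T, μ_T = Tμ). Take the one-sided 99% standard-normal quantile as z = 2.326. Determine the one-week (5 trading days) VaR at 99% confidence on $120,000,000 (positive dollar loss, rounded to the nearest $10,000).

σ_{5d} = 1.24% × √5 = 2.773%; μ_{5d} = 5 × 0.04% = 0.200%.
VaR = −(0.200%) + 2.326 × 2.773% = 6.250%.
On $120,000,000: 0.06250 × $120,000,000 = $7,500,000.

$7,500,000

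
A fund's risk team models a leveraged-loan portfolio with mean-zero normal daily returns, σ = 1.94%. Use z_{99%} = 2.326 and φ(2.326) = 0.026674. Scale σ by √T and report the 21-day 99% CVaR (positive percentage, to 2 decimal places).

σ_{21d} = 1.94% × √21 = 8.890%.
ES multiplier = φ(z)/(1−α) = 0.026674/0.01 = 2.667.
ES = 8.890% × 2.667 = 23.710%.

23.71%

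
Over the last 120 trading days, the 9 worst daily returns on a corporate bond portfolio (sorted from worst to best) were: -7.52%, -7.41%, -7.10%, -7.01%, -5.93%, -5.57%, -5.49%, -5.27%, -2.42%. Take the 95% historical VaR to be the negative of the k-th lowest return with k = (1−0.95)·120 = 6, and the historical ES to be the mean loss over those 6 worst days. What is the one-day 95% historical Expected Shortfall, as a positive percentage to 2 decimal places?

The 6 worst returns sum to -40.54%.
ES = −(-40.54%) / 6 = 6.7566…% ≈ 6.76%.

6.76%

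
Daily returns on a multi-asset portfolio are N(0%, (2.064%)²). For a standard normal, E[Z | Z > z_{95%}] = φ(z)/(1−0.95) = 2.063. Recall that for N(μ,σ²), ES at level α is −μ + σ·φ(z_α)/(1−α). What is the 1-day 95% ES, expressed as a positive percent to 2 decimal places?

4.26%

ES = 2.064% × 2.063 = 4.258%.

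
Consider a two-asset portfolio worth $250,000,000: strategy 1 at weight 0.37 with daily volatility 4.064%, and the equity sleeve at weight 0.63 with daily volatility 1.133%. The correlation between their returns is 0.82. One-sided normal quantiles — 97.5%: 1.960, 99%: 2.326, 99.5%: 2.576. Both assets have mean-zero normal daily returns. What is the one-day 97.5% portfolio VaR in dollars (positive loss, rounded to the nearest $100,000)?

$10,400,000

σ_p² = 0.37²·4.064² + 0.63²·1.133² + 2·0.82·0.37·0.63·4.064·1.133 = 4.5308 (%²).
σ_p = √4.5308 = 2.129%.
VaR = 1.960 × 2.129% = 4.173%; on $250,000,000 that is $10,432,500.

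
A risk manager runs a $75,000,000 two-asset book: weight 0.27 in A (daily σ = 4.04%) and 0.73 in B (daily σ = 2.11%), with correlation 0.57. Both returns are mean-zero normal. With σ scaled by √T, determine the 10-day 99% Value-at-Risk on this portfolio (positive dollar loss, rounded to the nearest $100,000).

σ_p = √(0.27²·4.04² + 0.73²·2.11² + 2·0.57·0.27·0.73·4.04·2.11) = 2.340%.
σ_{10d} = 2.340% × √10 = 7.400%.
z(99%) = 2.326.
VaR = 2.326 × 7.400% = 17.212%; on $75,000,000 that is $12,909,000.

$12,900,000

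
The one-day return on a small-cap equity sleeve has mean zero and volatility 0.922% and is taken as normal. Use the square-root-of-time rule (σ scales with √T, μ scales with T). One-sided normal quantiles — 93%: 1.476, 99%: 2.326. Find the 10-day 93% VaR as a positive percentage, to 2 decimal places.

4.30%

σ_{10d} = 0.922% × √10 = 2.916%.
VaR = 1.476 × 2.916% = 4.304%.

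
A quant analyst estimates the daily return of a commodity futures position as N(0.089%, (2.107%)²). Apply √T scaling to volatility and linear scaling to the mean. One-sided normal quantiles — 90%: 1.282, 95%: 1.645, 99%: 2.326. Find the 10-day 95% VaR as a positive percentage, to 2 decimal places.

σ_{10d} = 2.107% × √10 = 6.663%; μ_{10d} = 10 × 0.089% = 0.890%.
VaR = −(0.890%) + 1.645 × 6.663% = 10.071%.

10.07%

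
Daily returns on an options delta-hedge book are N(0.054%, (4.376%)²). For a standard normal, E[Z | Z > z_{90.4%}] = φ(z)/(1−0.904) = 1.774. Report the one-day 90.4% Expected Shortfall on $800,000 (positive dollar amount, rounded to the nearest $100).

$61,700

ES = −(0.054%) + 4.376% × 1.774 = 7.709%.
On $800,000: 0.07709 × $800,000 = $61,672.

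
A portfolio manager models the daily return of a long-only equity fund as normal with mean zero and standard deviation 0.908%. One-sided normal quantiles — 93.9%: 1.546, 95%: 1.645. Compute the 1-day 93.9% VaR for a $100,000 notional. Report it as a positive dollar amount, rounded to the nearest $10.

VaR = z·σ = 1.546 × 0.908% = 1.404%.
On $100,000: 0.01404 × $100,000 = $1,404.

$1,400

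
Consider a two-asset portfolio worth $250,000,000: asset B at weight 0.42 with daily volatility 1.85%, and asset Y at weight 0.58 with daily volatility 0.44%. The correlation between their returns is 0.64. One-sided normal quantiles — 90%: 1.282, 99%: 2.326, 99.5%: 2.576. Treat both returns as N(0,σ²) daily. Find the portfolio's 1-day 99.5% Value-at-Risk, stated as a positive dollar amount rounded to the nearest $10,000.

$6,190,000

σ_p² = 0.42²·1.85² + 0.58²·0.44² + 2·0.64·0.42·0.58·1.85·0.44 = 0.9227 (%²).
σ_p = √0.9227 = 0.961%.
VaR = 2.576 × 0.961% = 2.476%; on $250,000,000 that is $6,190,000.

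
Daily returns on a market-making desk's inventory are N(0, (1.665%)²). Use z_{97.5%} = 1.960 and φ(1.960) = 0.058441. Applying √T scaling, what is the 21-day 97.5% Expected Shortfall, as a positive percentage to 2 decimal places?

σ_{21d} = 1.665% × √21 = 7.630%.
ES multiplier = φ(z)/(1−α) = 0.058441/0.025 = 2.338.
ES = 7.630% × 2.338 = 17.839%.

17.84%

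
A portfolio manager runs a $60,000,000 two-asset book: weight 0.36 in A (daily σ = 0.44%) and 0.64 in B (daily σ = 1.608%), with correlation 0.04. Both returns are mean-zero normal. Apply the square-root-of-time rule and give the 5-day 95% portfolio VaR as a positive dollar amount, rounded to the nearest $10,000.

σ_p = √(0.36²·0.44² + 0.64²·1.608² + 2·0.04·0.36·0.64·0.44·1.608) = 1.047%.
σ_{5d} = 1.047% × √5 = 2.341%.
z(95%) = 1.645.
VaR = 1.645 × 2.341% = 3.851%; on $60,000,000 that is $2,310,600.

$2,310,000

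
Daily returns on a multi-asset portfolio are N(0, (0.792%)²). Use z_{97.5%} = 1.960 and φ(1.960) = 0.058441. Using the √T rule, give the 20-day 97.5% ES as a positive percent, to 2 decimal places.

σ_{20d} = 0.792% × √20 = 3.542%.
ES multiplier = φ(z)/(1−α) = 0.058441/0.025 = 2.338.
ES = 3.542% × 2.338 = 8.281%.

8.28%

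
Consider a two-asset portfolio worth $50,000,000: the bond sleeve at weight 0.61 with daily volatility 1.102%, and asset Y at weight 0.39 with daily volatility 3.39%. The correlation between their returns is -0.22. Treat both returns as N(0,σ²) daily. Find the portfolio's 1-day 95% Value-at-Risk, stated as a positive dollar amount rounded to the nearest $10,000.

$1,110,000

σ_p² = 0.61²·1.102² + 0.39²·3.39² + 2·-0.22·0.61·0.39·1.102·3.39 = 1.8088 (%²).
σ_p = √1.8088 = 1.345%.
At 95%, z = 1.645.
VaR = 1.645 × 1.345% = 2.213%; on $50,000,000 that is $1,106,500.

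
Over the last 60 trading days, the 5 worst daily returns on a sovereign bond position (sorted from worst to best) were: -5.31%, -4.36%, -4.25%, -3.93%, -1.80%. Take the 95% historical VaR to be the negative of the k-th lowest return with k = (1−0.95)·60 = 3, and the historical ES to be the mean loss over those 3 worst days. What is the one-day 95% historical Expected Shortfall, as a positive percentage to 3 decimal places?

4.640%

The 3 worst returns sum to -13.92%.
ES = −(-13.92%) / 3 = 4.64% ≈ 4.640%.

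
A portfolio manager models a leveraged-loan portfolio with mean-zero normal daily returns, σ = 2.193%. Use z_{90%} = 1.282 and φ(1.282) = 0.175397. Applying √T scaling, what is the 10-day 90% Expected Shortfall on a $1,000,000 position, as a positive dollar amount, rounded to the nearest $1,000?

σ_{10d} = 2.193% × √10 = 6.935%.
ES multiplier = φ(z)/(1−α) = 0.175397/0.1 = 1.754.
ES = 6.935% × 1.754 = 12.164%; on $1,000,000: $121,640.

$122,000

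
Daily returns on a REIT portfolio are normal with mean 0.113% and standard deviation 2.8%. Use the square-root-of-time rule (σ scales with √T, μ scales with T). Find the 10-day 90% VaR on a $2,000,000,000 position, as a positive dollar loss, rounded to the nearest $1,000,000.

At 90%, z = 1.282.
σ_{10d} = 2.8% × √10 = 8.854%; μ_{10d} = 10 × 0.113% = 1.130%.
VaR = −(1.130%) + 1.282 × 8.854% = 10.221%.
On $2,000,000,000: 0.10221 × $2,000,000,000 = $204,420,000.

$204,000,000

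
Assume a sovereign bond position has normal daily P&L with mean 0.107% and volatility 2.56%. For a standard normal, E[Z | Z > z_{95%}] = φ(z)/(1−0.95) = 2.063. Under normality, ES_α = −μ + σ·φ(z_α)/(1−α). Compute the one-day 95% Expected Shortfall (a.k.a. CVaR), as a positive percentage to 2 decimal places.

ES = −(0.107%) + 2.56% × 2.063 = 5.174%.

5.17%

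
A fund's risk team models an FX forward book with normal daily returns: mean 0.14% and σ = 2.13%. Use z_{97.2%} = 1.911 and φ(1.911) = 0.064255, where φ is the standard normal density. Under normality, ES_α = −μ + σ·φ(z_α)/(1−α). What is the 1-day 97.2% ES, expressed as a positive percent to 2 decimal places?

4.75%

Tail multiplier: φ(z)/(1−α) = 0.064255 / 0.028 = 2.295.
ES = −(0.14%) + 2.13% × 2.295 = 4.748%.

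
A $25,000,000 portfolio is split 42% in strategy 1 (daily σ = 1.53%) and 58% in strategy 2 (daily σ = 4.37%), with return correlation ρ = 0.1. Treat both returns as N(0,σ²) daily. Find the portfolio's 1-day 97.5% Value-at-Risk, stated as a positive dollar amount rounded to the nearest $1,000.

σ_p² = 0.42²·1.53² + 0.58²·4.37² + 2·0.1·0.42·0.58·1.53·4.37 = 7.1629 (%²).
σ_p = √7.1629 = 2.676%.
At 97.5%, z = 1.960.
VaR = 1.960 × 2.676% = 5.245%; on $25,000,000 that is $1,311,250.

$1,311,000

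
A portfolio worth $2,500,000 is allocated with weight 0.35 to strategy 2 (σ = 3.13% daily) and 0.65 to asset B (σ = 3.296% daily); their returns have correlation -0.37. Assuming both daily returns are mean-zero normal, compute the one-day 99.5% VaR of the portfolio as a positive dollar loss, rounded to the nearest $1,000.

$130,000

σ_p² = 0.35²·3.13² + 0.65²·3.296² + 2·-0.37·0.35·0.65·3.13·3.296 = 4.0532 (%²).
σ_p = √4.0532 = 2.013%.
At 99.5%, z = 2.576.
VaR = 2.576 × 2.013% = 5.185%; on $2,500,000 that is $129,625.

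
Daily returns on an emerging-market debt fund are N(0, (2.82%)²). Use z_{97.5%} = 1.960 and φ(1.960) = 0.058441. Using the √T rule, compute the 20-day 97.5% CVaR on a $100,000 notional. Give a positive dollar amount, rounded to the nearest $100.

$29,500

σ_{20d} = 2.82% × √20 = 12.611%.
ES multiplier = φ(z)/(1−α) = 0.058441/0.025 = 2.338.
ES = 12.611% × 2.338 = 29.485%; on $100,000: $29,485.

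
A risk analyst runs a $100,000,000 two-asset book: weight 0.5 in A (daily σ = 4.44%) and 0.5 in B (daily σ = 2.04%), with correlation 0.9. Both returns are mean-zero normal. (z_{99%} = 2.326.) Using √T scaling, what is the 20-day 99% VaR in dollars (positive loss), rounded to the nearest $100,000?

$33,000,000

σ_p = √(0.5²·4.44² + 0.5²·2.04² + 2·0.9·0.5·0.5·4.44·2.04) = 3.169%.
σ_{20d} = 3.169% × √20 = 14.172%.
VaR = 2.326 × 14.172% = 32.964%; on $100,000,000 that is $32,964,000.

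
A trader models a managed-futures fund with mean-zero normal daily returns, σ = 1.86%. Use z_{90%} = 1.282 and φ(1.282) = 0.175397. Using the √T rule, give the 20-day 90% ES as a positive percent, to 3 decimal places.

14.590%

σ_{20d} = 1.86% × √20 = 8.318%.
ES multiplier = φ(z)/(1−α) = 0.175397/0.1 = 1.754.
ES = 8.318% × 1.754 = 14.590%.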